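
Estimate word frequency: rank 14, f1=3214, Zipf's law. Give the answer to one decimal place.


Zipf's law: f(r) = f(1) / r
f(1) = 3214
f(14) = 3214 / 14
= 229.6 occurrences


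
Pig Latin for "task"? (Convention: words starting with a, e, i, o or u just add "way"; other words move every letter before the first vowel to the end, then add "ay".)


Word: "task"
Starts with consonant(s) → move to end, add 'ay'
Consonant cluster: "t"
Pig Latin = "asktay"


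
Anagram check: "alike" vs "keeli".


Word 1: "alike" → sorted: aeikl
Word 2: "keeli" → sorted: eeikl
Same letters? aeikl != eeikl
Anagram = No


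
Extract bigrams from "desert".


Word: "desert" (length 6)
Number of bigrams = 6 - 2 + 1 = 5
  Position 0: "de"
  Position 1: "es"
  Position 2: "se"
  Position 3: "er"
  Position 4: "rt"
Bigrams = "de", "es", "se", "er", "rt"


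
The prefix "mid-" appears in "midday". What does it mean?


Prefix: mid-
As in: midday -> mid- + day
Meaning = middle


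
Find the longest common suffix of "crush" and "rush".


Word 1: "crush"
Word 2: "rush"
Comparing from end:
  Pos -1: 'h' == 'h'
  Pos -2: 's' == 's'
  Pos -3: 'u' == 'u'
  Pos -4: 'r' == 'r'
LCS = "rush" (length 4)


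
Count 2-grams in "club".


Word: "club" (length 4)
Number of 2-grams = length - 2 + 1 = 4 - 2 + 1
= 3


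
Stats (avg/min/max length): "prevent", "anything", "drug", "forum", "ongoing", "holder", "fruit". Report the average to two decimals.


Lengths: "prevent"=7, "anything"=8, "drug"=4, "forum"=5, "ongoing"=7, "holder"=6, "fruit"=5
Sum = 42, Count = 7
Average = 42/7 = 6.00
= avg=6.00, min=4, max=8


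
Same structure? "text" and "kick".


Pattern of "text": [0, 1, 2, 0]
Pattern of "kick": [0, 1, 2, 0]
Patterns match
Same pattern = Yes


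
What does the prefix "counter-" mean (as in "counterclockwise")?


Prefix: counter-
Example: counterclockwise (counter- + clockwise)
Meaning = against / opposite


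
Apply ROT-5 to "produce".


Word: "produce"
Shift: 5
Each letter → (letter + shift) mod 26:
  'p' (15) + 5 = 20 → 'u'
  'r' (17) + 5 = 22 → 'w'
  'o' (14) + 5 = 19 → 't'
  'd' (3) + 5 = 8 → 'i'
  'u' (20) + 5 = 25 → 'z'
  'c' (2) + 5 = 7 → 'h'
  'e' (4) + 5 = 9 → 'j'
Result = "uwtizhj"


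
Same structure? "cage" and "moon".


Pattern of "cage": [0, 1, 2, 3]
Pattern of "moon": [0, 1, 1, 2]
Patterns do not match
Same pattern = No


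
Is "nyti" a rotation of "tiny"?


Word: "tiny", Candidate: "nyti"
Method: check if candidate is substring of word+word
"tinytiny" contains "nyti"? Yes
Is rotation = Yes


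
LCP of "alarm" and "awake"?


Word 1: "alarm"
Word 2: "awake"
Comparing from start:
  Pos 0: 'a' == 'a'
  Pos 1: 'l' != 'w' (stop)
LCP = "a" (length 1)


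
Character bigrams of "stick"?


Word: "stick" (length 5)
Number of bigrams = 5 - 2 + 1 = 4
  Position 0: "st"
  Position 1: "ti"
  Position 2: "ic"
  Position 3: "ck"
Bigrams = "st", "ti", "ic", "ck"


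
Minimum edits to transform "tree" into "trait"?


Word 1: "tree" (length 4)
Word 2: "trait" (length 5)
One optimal edit sequence (insert/delete/substitute each cost 1):
  1. keep 't'
  2. keep 'r'
  3. insert 'a'  (+1)
  4. substitute 'e' -> 'i'  (+1)
  5. substitute 'e' -> 't'  (+1)
Total edit operations: 3
Edit distance = 3


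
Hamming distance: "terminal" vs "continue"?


Comparing character by character (same length = 8):
  Pos 0: 't' vs 'c' !=
  Pos 1: 'e' vs 'o' !=
  Pos 2: 'r' vs 'n' !=
  Pos 3: 'm' vs 't' !=
  Pos 4: 'i' vs 'i' =
  Pos 5: 'n' vs 'n' =
  Pos 6: 'a' vs 'u' !=
  Pos 7: 'l' vs 'e' !=
Hamming distance = 6


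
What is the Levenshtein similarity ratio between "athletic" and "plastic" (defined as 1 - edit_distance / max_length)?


Word 1: "athletic" (length 8)
Word 2: "plastic" (length 7)
One optimal edit sequence:
  1. delete 'a'  (+1)
  2. substitute 't' -> 'p'  (+1)
  3. substitute 'h' -> 'l'  (+1)
  4. substitute 'l' -> 'a'  (+1)
  5. substitute 'e' -> 's'  (+1)
  6. keep 't'
  7. keep 'i'
  8. keep 'c'
Edit distance = 5
Max length = max(8, 7) = 8
Similarity = 1 - 5/8
= 0.3750


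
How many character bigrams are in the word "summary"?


Word: "summary" (length 7)
Number of 2-grams = length - 2 + 1 = 7 - 2 + 1
= 6


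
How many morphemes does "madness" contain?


Word: "madness"
Morphemes: mad + -ness
Each morpheme carries meaning
= 2 morphemes


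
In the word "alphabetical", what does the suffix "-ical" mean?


Suffix: -ical
Example: alphabetical = alphabet + -ical
Meaning = relating to


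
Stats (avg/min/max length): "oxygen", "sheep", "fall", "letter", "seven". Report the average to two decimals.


Lengths: "oxygen"=6, "sheep"=5, "fall"=4, "letter"=6, "seven"=5
Sum = 26, Count = 5
Average = 26/5 = 5.20
= avg=5.20, min=4, max=6


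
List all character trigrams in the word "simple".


Word: "simple" (length 6)
Number of trigrams = 6 - 3 + 1 = 4
  Position 0: "sim"
  Position 1: "imp"
  Position 2: "mpl"
  Position 3: "ple"
Trigrams = "sim", "imp", "mpl", "ple"


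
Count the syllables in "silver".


Word: "silver"
Syllable breakdown: sil | ver
Counting: 2 parts
= 2 syllables


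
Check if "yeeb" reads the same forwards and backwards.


Word: "yeeb"
Reversed: "beey"
Forward == Backward? yeeb != beey
Palindrome = No


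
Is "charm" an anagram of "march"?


Word 1: "march" → sorted: achmr
Word 2: "charm" → sorted: achmr
Same letters? achmr == achmr
Anagram = Yes


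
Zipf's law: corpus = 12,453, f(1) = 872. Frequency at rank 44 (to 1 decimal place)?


Zipf's law: f(r) = f(1) / r
f(1) = 872
f(44) = 872 / 44
= 19.8 occurrences


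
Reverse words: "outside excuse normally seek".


Original: "outside excuse normally seek"
Words (1..n): outside | excuse | normally | seek
Reversed (n..1): seek | normally | excuse | outside
Result = "seek normally excuse outside"


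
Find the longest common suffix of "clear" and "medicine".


Word 1: "clear"
Word 2: "medicine"
Comparing from end:
  Pos -1: 'r' != 'e' (stop)
LCS = "" (length 0)


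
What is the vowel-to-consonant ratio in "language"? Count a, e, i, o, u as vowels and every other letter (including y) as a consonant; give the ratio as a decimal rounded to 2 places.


Word: "language"
Vowels (a,e,i,o,u): 4
Consonants: 4
Ratio = 4/4
= 1.00


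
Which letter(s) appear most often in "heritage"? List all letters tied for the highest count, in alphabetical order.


Word: "heritage"
Letter counts:
  'a': 1
  'e': 2
  'g': 1
  'h': 1
  'i': 1
  'r': 1
  't': 1
Maximum count = 2
Most frequent = 'e' (2 times each)


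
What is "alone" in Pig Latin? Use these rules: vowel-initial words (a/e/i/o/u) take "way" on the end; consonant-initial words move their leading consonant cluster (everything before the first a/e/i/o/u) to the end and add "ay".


Word: "alone"
Starts with vowel → add 'way'
Pig Latin = "aloneway"


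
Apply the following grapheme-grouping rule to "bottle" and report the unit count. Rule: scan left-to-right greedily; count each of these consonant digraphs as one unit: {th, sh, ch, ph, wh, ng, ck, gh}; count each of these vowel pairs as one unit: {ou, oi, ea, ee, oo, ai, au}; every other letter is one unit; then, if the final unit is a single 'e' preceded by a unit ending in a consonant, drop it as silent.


Word: "bottle" (6 letters)
Left-to-right scan:
  [1] 'b' (letter)
  [2] 'o' (letter)
  [3] 't' (letter)
  [4] 't' (letter)
  [5] 'l' (letter)
  [6] 'e' (letter)
Units from scan: 6
Final unit is 'e' after a consonant -> drop as silent (-1)
Sound units = 5 units


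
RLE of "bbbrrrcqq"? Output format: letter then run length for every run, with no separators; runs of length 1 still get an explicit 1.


String: "bbbrrrcqq"
Scanning for consecutive runs:
  'b' x 3
  'r' x 3
  'c' x 1
  'q' x 2
RLE = "b3r3c1q2"


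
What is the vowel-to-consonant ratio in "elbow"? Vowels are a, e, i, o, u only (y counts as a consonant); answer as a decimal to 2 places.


Word: "elbow"
Vowels (a,e,i,o,u): 2
Consonants: 3
Ratio = 2/3
= 0.67


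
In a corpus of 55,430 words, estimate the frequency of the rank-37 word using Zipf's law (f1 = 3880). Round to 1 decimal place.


Zipf's law: f(r) = f(1) / r
f(1) = 3880
f(37) = 3880 / 37
= 104.9 occurrences


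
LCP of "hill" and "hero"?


Word 1: "hill"
Word 2: "hero"
Comparing from start:
  Pos 0: 'h' == 'h'
  Pos 1: 'i' != 'e' (stop)
LCP = "h" (length 1)


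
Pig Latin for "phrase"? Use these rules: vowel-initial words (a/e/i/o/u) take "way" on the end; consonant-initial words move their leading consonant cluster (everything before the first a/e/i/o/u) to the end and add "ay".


Word: "phrase"
Starts with consonant(s) → move to end, add 'ay'
Consonant cluster: "phr"
Pig Latin = "asephray"


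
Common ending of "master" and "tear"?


Word 1: "master"
Word 2: "tear"
Comparing from end:
  Pos -1: 'r' == 'r'
  Pos -2: 'e' != 'a' (stop)
LCS = "r" (length 1)


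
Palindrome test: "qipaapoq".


Word: "qipaapoq"
Reversed: "qopaapiq"
Forward == Backward? qipaapoq != qopaapiq
Palindrome = No


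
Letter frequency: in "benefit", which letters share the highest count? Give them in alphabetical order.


Word: "benefit"
Letter counts:
  'b': 1
  'e': 2
  'f': 1
  'i': 1
  'n': 1
  't': 1
Maximum count = 2
Most frequent = 'e' (2 times each)


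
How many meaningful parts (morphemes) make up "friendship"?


Word: "friendship"
Morphemes: friend / -ship
Each morpheme carries meaning
= 2 morphemes


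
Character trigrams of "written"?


Word: "written" (length 7)
Number of trigrams = 7 - 3 + 1 = 5
  Position 0: "wri"
  Position 1: "rit"
  Position 2: "itt"
  Position 3: "tte"
  Position 4: "ten"
Trigrams = "wri", "rit", "itt", "tte", "ten"


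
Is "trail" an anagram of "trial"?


Word 1: "trial" → sorted: ailrt
Word 2: "trail" → sorted: ailrt
Same letters? ailrt == ailrt
Anagram = Yes


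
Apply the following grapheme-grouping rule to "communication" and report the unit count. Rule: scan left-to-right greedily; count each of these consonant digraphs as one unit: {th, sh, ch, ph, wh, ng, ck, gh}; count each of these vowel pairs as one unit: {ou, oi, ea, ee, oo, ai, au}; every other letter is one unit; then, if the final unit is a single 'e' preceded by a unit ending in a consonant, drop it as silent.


Word: "communication" (13 letters)
Left-to-right scan:
  1. 'c' (letter)
  2. 'o' (letter)
  3. 'm' (letter)
  4. 'm' (letter)
  5. 'u' (letter)
  6. 'n' (letter)
  7. 'i' (letter)
  8. 'c' (letter)
  9. 'a' (letter)
  10. 't' (letter)
  11. 'i' (letter)
  12. 'o' (letter)
  13. 'n' (letter)
Units from scan: 13
Sound units = 13 units


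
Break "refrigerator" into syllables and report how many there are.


Word: "refrigerator"
Syllable breakdown: re-frig-er-a-tor
Counting: 5 parts
= 5 syllables


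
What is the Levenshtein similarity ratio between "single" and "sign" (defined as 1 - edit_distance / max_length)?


Word 1: "single" (length 6)
Word 2: "sign" (length 4)
One optimal edit sequence:
  1. keep 's'
  2. keep 'i'
  3. delete 'n'  (+1)
  4. keep 'g'
  5. delete 'l'  (+1)
  6. substitute 'e' -> 'n'  (+1)
Edit distance = 3
Max length = max(6, 4) = 6
Similarity = 1 - 3/6
= 0.5000


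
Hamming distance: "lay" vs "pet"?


Comparing character by character (same length = 3):
  Pos 0: 'l' vs 'p' !=
  Pos 1: 'a' vs 'e' !=
  Pos 2: 'y' vs 't' !=
Hamming distance = 3


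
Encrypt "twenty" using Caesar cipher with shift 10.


Word: "twenty"
Shift: 10
Each letter → (letter + shift) mod 26:
  't' (19) + 10 = 3 → 'd'
  'w' (22) + 10 = 6 → 'g'
  'e' (4) + 10 = 14 → 'o'
  'n' (13) + 10 = 23 → 'x'
  't' (19) + 10 = 3 → 'd'
  'y' (24) + 10 = 8 → 'i'
Result = "dgoxdi"


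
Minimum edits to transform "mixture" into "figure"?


Word 1: "mixture" (length 7)
Word 2: "figure" (length 6)
One optimal edit sequence (insert/delete/substitute each cost 1):
  1. substitute 'm' -> 'f'  (+1)
  2. keep 'i'
  3. delete 'x'  (+1)
  4. substitute 't' -> 'g'  (+1)
  5. keep 'u'
  6. keep 'r'
  7. keep 'e'
Total edit operations: 3
Edit distance = 3


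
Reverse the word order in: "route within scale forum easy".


Original: "route within scale forum easy"
Words (1..n): route | within | scale | forum | easy
Reversed (n..1): easy | forum | scale | within | route
Result = "easy forum scale within route"


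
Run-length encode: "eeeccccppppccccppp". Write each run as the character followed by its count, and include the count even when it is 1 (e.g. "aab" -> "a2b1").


String: "eeeccccppppccccppp"
Scanning for consecutive runs:
  'e' x 3
  'c' x 4
  'p' x 4
  'c' x 4
  'p' x 3
RLE = "e3c4p4c4p3"


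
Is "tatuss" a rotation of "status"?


Word: "status", Candidate: "tatuss"
Method: check if candidate is substring of word+word
"statusstatus" contains "tatuss"? Yes
Is rotation = Yes


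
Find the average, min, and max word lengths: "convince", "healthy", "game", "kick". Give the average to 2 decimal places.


Lengths: "convince"=8, "healthy"=7, "game"=4, "kick"=4
Sum = 23, Count = 4
Average = 23/4 = 5.75
= avg=5.75, min=4, max=8


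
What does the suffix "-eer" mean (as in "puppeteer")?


Suffix: -eer
As in: puppeteer -> puppet + -eer
Meaning = one who is concerned with


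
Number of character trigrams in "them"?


Word: "them" (length 4)
Number of 3-grams = length - 3 + 1 = 4 - 3 + 1
= 2


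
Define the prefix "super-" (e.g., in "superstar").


Prefix: super-
Example: superstar (super- + star)
Meaning = above / beyond


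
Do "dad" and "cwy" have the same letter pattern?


Pattern of "dad": [0, 1, 0]
Pattern of "cwy": [0, 1, 2]
Patterns do not match
Same pattern = No


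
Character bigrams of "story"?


Word: "story" (length 5)
Number of bigrams = 5 - 2 + 1 = 4
  Position 0: "st"
  Position 1: "to"
  Position 2: "or"
  Position 3: "ry"
Bigrams = "st", "to", "or", "ry"


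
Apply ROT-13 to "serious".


Word: "serious"
Shift: 13
Each letter → (letter + shift) mod 26:
  's' (18) + 13 = 5 → 'f'
  'e' (4) + 13 = 17 → 'r'
  'r' (17) + 13 = 4 → 'e'
  'i' (8) + 13 = 21 → 'v'
  'o' (14) + 13 = 1 → 'b'
  'u' (20) + 13 = 7 → 'h'
  's' (18) + 13 = 5 → 'f'
Result = "frevbhf"


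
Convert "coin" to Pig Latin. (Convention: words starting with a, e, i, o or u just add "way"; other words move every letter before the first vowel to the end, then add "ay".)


Word: "coin"
Starts with consonant(s) → move to end, add 'ay'
Consonant cluster: "c"
Pig Latin = "oincay"


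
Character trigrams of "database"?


Word: "database" (length 8)
Number of trigrams = 8 - 3 + 1 = 6
  Position 0: "dat"
  Position 1: "ata"
  Position 2: "tab"
  Position 3: "aba"
  Position 4: "bas"
  Position 5: "ase"
Trigrams = "dat", "ata", "tab", "aba", "bas", "ase"


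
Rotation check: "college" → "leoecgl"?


Word: "college", Candidate: "leoecgl"
Method: check if candidate is substring of word+word
"collegecollege" contains "leoecgl"? No
Is rotation = No


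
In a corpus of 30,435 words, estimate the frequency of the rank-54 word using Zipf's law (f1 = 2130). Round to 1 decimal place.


Zipf's law: f(r) = f(1) / r
f(1) = 2130
f(54) = 2130 / 54
= 39.4 occurrences


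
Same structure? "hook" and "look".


Pattern of "hook": [0, 1, 1, 2]
Pattern of "look": [0, 1, 1, 2]
Patterns match
Same pattern = Yes


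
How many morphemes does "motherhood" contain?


Word: "motherhood"
Morphemes: mother + -hood
Each morpheme carries meaning
= 2 morphemes


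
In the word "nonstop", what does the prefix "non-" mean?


Prefix: non-
Example: nonstop = non- + stop
Meaning = not


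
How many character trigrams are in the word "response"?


Word: "response" (length 8)
Number of 3-grams = length - 3 + 1 = 8 - 3 + 1
= 6


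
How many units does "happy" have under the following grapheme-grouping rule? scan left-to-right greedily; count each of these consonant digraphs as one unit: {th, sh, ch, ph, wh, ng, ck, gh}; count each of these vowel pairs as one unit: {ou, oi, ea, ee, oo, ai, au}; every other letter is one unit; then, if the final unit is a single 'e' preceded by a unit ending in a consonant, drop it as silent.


Word: "happy" (5 letters)
Left-to-right scan:
  (1) 'h' (letter)
  (2) 'a' (letter)
  (3) 'p' (letter)
  (4) 'p' (letter)
  (5) 'y' (letter)
Units from scan: 5
Sound units = 5 units


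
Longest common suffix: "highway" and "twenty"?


Word 1: "highway"
Word 2: "twenty"
Comparing from end:
  Pos -1: 'y' == 'y'
  Pos -2: 'a' != 't' (stop)
LCS = "y" (length 1)


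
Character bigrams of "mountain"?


Word: "mountain" (length 8)
Number of bigrams = 8 - 2 + 1 = 7
  Position 0: "mo"
  Position 1: "ou"
  Position 2: "un"
  Position 3: "nt"
  Position 4: "ta"
  Position 5: "ai"
  Position 6: "in"
Bigrams = "mo", "ou", "un", "nt", "ta", "ai", "in"


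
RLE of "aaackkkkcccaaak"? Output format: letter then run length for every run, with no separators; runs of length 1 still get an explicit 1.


String: "aaackkkkcccaaak"
Scanning for consecutive runs:
  'a' x 3
  'c' x 1
  'k' x 4
  'c' x 3
  'a' x 3
  'k' x 1
RLE = "a3c1k4c3a3k1"


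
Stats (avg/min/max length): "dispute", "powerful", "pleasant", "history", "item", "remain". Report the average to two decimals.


Lengths: "dispute"=7, "powerful"=8, "pleasant"=8, "history"=7, "item"=4, "remain"=6
Sum = 40, Count = 6
Average = 40/6 = 6.67
= avg=6.67, min=4, max=8


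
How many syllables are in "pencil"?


Word: "pencil"
Syllable breakdown: pen · cil
Counting: 2 parts
= 2 syllables


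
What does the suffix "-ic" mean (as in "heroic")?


Suffix: -ic
As in: heroic -> hero + -ic
Meaning = relating to


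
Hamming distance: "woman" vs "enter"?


Comparing character by character (same length = 5):
  Pos 0: 'w' vs 'e' !=
  Pos 1: 'o' vs 'n' !=
  Pos 2: 'm' vs 't' !=
  Pos 3: 'a' vs 'e' !=
  Pos 4: 'n' vs 'r' !=
Hamming distance = 5


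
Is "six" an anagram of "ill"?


Word 1: "ill" → sorted: ill
Word 2: "six" → sorted: isx
Same letters? ill != isx
Anagram = No


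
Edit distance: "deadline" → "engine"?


Word 1: "deadline" (length 8)
Word 2: "engine" (length 6)
One optimal edit sequence (insert/delete/substitute each cost 1):
  1. delete 'd'  (+1)
  2. keep 'e'
  3. delete 'a'  (+1)
  4. substitute 'd' -> 'n'  (+1)
  5. substitute 'l' -> 'g'  (+1)
  6. keep 'i'
  7. keep 'n'
  8. keep 'e'
Total edit operations: 4
Edit distance = 4


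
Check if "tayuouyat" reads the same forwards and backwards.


Word: "tayuouyat"
Reversed: "tayuouyat"
Forward == Backward? tayuouyat == tayuouyat
Palindrome = Yes


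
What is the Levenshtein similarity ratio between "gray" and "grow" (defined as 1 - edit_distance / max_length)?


Word 1: "gray" (length 4)
Word 2: "grow" (length 4)
One optimal edit sequence:
  1. keep 'g'
  2. keep 'r'
  3. substitute 'a' -> 'o'  (+1)
  4. substitute 'y' -> 'w'  (+1)
Edit distance = 2
Max length = max(4, 4) = 4
Similarity = 1 - 2/4
= 0.5000


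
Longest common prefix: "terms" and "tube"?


Word 1: "terms"
Word 2: "tube"
Comparing from start:
  Pos 0: 't' == 't'
  Pos 1: 'e' != 'u' (stop)
LCP = "t" (length 1)


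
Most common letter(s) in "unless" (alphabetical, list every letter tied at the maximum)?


Word: "unless"
Letter counts:
  'e': 1
  'l': 1
  'n': 1
  's': 2
  'u': 1
Maximum count = 2
Most frequent = 's' (2 times each)


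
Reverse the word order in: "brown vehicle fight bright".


Original: "brown vehicle fight bright"
Words (1..n): brown | vehicle | fight | bright
Reversed (n..1): bright | fight | vehicle | brown
Result = "bright fight vehicle brown"


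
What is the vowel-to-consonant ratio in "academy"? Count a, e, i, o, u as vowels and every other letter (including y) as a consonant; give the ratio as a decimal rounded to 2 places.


Word: "academy"
Vowels (a,e,i,o,u): 3
Consonants: 4
Ratio = 3/4
= 0.75


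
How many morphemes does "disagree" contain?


Word: "disagree"
Morphemes: dis- + agree
Each morpheme carries meaning
= 2 morphemes


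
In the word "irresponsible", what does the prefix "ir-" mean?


Prefix: ir-
Example: irresponsible (ir- + responsible)
Meaning = not


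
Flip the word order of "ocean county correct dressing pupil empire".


Original: "ocean county correct dressing pupil empire"
Words (1..n): ocean | county | correct | dressing | pupil | empire
Reversed (n..1): empire | pupil | dressing | correct | county | ocean
Result = "empire pupil dressing correct county ocean"


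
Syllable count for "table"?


Word: "table"
Syllable breakdown: ta · ble
Counting: 2 parts
= 2 syllables


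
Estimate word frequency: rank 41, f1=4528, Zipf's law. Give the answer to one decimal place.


Zipf's law: f(r) = f(1) / r
f(1) = 4528
f(41) = 4528 / 41
= 110.4 occurrences


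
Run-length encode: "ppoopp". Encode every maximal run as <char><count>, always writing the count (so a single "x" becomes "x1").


String: "ppoopp"
Scanning for consecutive runs:
  'p' x 2
  'o' x 2
  'p' x 2
RLE = "p2o2p2"


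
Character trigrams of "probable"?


Word: "probable" (length 8)
Number of trigrams = 8 - 3 + 1 = 6
  Position 0: "pro"
  Position 1: "rob"
  Position 2: "oba"
  Position 3: "bab"
  Position 4: "abl"
  Position 5: "ble"
Trigrams = "pro", "rob", "oba", "bab", "abl", "ble"


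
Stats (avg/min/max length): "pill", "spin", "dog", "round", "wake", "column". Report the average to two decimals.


Lengths: "pill"=4, "spin"=4, "dog"=3, "round"=5, "wake"=4, "column"=6
Sum = 26, Count = 6
Average = 26/6 = 4.33
= avg=4.33, min=3, max=6


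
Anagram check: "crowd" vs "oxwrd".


Word 1: "crowd" → sorted: cdorw
Word 2: "oxwrd" → sorted: dorwx
Same letters? cdorw != dorwx
Anagram = No


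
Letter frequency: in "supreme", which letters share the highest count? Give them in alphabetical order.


Word: "supreme"
Letter counts:
  'e': 2
  'm': 1
  'p': 1
  'r': 1
  's': 1
  'u': 1
Maximum count = 2
Most frequent = 'e' (2 times each)


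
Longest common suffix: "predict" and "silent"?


Word 1: "predict"
Word 2: "silent"
Comparing from end:
  Pos -1: 't' == 't'
  Pos -2: 'c' != 'n' (stop)
LCS = "t" (length 1)


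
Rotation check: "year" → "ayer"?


Word: "year", Candidate: "ayer"
Method: check if candidate is substring of word+word
"yearyear" contains "ayer"? No
Is rotation = No


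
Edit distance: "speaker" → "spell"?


Word 1: "speaker" (length 7)
Word 2: "spell" (length 5)
One optimal edit sequence (insert/delete/substitute each cost 1):
  1. keep 's'
  2. keep 'p'
  3. keep 'e'
  4. delete 'a'  (+1)
  5. delete 'k'  (+1)
  6. substitute 'e' -> 'l'  (+1)
  7. substitute 'r' -> 'l'  (+1)
Total edit operations: 4
Edit distance = 4


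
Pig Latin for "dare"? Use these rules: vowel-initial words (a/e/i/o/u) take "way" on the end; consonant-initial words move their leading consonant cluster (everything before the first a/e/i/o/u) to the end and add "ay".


Word: "dare"
Starts with consonant(s) → move to end, add 'ay'
Consonant cluster: "d"
Pig Latin = "areday"


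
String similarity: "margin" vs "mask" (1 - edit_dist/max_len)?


Word 1: "margin" (length 6)
Word 2: "mask" (length 4)
One optimal edit sequence:
  1. keep 'm'
  2. keep 'a'
  3. delete 'r'  (+1)
  4. delete 'g'  (+1)
  5. substitute 'i' -> 's'  (+1)
  6. substitute 'n' -> 'k'  (+1)
Edit distance = 4
Max length = max(6, 4) = 6
Similarity = 1 - 4/6
= 0.3333


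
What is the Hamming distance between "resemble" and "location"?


Comparing character by character (same length = 8):
  Pos 0: 'r' vs 'l' !=
  Pos 1: 'e' vs 'o' !=
  Pos 2: 's' vs 'c' !=
  Pos 3: 'e' vs 'a' !=
  Pos 4: 'm' vs 't' !=
  Pos 5: 'b' vs 'i' !=
  Pos 6: 'l' vs 'o' !=
  Pos 7: 'e' vs 'n' !=
Hamming distance = 8


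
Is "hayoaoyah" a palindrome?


Word: "hayoaoyah"
Reversed: "hayoaoyah"
Forward == Backward? hayoaoyah == hayoaoyah
Palindrome = Yes


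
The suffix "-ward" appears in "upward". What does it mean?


Suffix: -ward
Example: upward (up + -ward)
Meaning = in the direction of


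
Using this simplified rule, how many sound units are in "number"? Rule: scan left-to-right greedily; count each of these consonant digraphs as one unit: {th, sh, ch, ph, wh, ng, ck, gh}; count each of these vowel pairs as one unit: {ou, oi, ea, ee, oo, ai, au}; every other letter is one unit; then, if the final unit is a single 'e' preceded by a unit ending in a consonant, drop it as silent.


Word: "number" (6 letters)
Left-to-right scan:
  1. 'n' (letter)
  2. 'u' (letter)
  3. 'm' (letter)
  4. 'b' (letter)
  5. 'e' (letter)
  6. 'r' (letter)
Units from scan: 6
Sound units = 6 units


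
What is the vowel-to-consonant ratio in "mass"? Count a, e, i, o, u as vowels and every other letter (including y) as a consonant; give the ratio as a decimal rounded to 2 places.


Word: "mass"
Vowels (a,e,i,o,u): 1
Consonants: 3
Ratio = 1/3
= 0.33


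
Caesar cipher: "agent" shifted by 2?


Word: "agent"
Shift: 2
Each letter → (letter + shift) mod 26:
  'a' (0) + 2 = 2 → 'c'
  'g' (6) + 2 = 8 → 'i'
  'e' (4) + 2 = 6 → 'g'
  'n' (13) + 2 = 15 → 'p'
  't' (19) + 2 = 21 → 'v'
Result = "cigpv"


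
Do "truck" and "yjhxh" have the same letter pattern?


Pattern of "truck": [0, 1, 2, 3, 4]
Pattern of "yjhxh": [0, 1, 2, 3, 2]
Patterns do not match
Same pattern = No


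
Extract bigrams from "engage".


Word: "engage" (length 6)
Number of bigrams = 6 - 2 + 1 = 5
  Position 0: "en"
  Position 1: "ng"
  Position 2: "ga"
  Position 3: "ag"
  Position 4: "ge"
Bigrams = "en", "ng", "ga", "ag", "ge"


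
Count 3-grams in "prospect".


Word: "prospect" (length 8)
Number of 3-grams = length - 3 + 1 = 8 - 3 + 1
= 6


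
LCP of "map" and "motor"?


Word 1: "map"
Word 2: "motor"
Comparing from start:
  Pos 0: 'm' == 'm'
  Pos 1: 'a' != 'o' (stop)
LCP = "m" (length 1)


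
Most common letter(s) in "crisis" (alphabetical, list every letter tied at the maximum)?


Word: "crisis"
Letter counts:
  'c': 1
  'i': 2
  'r': 1
  's': 2
Maximum count = 2
Most frequent = 'i', 's' (2 times each)


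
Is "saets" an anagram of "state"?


Word 1: "state" → sorted: aestt
Word 2: "saets" → sorted: aesst
Same letters? aestt != aesst
Anagram = No


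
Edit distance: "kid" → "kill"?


Word 1: "kid" (length 3)
Word 2: "kill" (length 4)
One optimal edit sequence (insert/delete/substitute each cost 1):
  1. keep 'k'
  2. keep 'i'
  3. insert 'l'  (+1)
  4. substitute 'd' -> 'l'  (+1)
Total edit operations: 2
Edit distance = 2


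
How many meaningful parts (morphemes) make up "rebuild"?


Word: "rebuild"
Morphemes: re- + build
Each morpheme carries meaning
= 2 morphemes


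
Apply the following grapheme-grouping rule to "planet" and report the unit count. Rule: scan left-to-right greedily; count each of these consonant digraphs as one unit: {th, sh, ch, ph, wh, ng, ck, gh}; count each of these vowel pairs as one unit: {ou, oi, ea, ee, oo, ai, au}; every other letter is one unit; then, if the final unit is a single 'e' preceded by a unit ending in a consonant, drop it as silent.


Word: "planet" (6 letters)
Left-to-right scan:
  (1) 'p' (letter)
  (2) 'l' (letter)
  (3) 'a' (letter)
  (4) 'n' (letter)
  (5) 'e' (letter)
  (6) 't' (letter)
Units from scan: 6
Sound units = 6 units


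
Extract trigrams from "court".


Word: "court" (length 5)
Number of trigrams = 5 - 3 + 1 = 3
  Position 0: "cou"
  Position 1: "our"
  Position 2: "urt"
Trigrams = "cou", "our", "urt"


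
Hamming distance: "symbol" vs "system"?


Comparing character by character (same length = 6):
  Pos 0: 's' vs 's' =
  Pos 1: 'y' vs 'y' =
  Pos 2: 'm' vs 's' !=
  Pos 3: 'b' vs 't' !=
  Pos 4: 'o' vs 'e' !=
  Pos 5: 'l' vs 'm' !=
Hamming distance = 4


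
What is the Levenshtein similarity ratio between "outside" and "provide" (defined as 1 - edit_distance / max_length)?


Word 1: "outside" (length 7)
Word 2: "provide" (length 7)
One optimal edit sequence:
  1. substitute 'o' -> 'p'  (+1)
  2. substitute 'u' -> 'r'  (+1)
  3. substitute 't' -> 'o'  (+1)
  4. substitute 's' -> 'v'  (+1)
  5. keep 'i'
  6. keep 'd'
  7. keep 'e'
Edit distance = 4
Max length = max(7, 7) = 7
Similarity = 1 - 4/7
= 0.4286


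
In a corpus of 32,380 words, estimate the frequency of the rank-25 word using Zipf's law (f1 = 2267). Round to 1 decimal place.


Zipf's law: f(r) = f(1) / r
f(1) = 2267
f(25) = 2267 / 25
= 90.7 occurrences


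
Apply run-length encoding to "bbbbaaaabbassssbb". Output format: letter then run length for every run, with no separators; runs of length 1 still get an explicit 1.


String: "bbbbaaaabbassssbb"
Scanning for consecutive runs:
  'b' x 4
  'a' x 4
  'b' x 2
  'a' x 1
  's' x 4
  'b' x 2
RLE = "b4a4b2a1s4b2"


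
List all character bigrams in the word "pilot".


Word: "pilot" (length 5)
Number of bigrams = 5 - 2 + 1 = 4
  Position 0: "pi"
  Position 1: "il"
  Position 2: "lo"
  Position 3: "ot"
Bigrams = "pi", "il", "lo", "ot"


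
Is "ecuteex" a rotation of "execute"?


Word: "execute", Candidate: "ecuteex"
Method: check if candidate is substring of word+word
"executeexecute" contains "ecuteex"? Yes
Is rotation = Yes


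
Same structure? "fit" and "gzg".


Pattern of "fit": [0, 1, 2]
Pattern of "gzg": [0, 1, 0]
Patterns do not match
Same pattern = No


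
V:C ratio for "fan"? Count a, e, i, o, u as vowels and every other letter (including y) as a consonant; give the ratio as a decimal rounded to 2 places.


Word: "fan"
Vowels (a,e,i,o,u): 1
Consonants: 2
Ratio = 1/2
= 0.50


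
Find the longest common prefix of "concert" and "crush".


Word 1: "concert"
Word 2: "crush"
Comparing from start:
  Pos 0: 'c' == 'c'
  Pos 1: 'o' != 'r' (stop)
LCP = "c" (length 1)


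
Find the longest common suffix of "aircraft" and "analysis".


Word 1: "aircraft"
Word 2: "analysis"
Comparing from end:
  Pos -1: 't' != 's' (stop)
LCS = "" (length 0)


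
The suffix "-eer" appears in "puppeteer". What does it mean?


Suffix: -eer
Example: puppeteer = puppet + -eer
Meaning = one who is concerned with


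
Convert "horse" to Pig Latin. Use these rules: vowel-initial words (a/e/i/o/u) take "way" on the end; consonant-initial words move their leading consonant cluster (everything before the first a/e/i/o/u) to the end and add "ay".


Word: "horse"
Starts with consonant(s) → move to end, add 'ay'
Consonant cluster: "h"
Pig Latin = "orsehay"


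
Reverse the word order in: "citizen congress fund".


Original: "citizen congress fund"
Words (1..n): citizen | congress | fund
Reversed (n..1): fund | congress | citizen
Result = "fund congress citizen"


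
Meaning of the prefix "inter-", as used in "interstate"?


Prefix: inter-
Example: interstate = inter- + state
Meaning = between


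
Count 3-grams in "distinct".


Word: "distinct" (length 8)
Number of 3-grams = length - 3 + 1 = 8 - 3 + 1
= 6


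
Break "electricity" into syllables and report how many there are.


Word: "electricity"
Syllable breakdown: e · lec · tric · i · ty
Counting: 5 parts
= 5 syllables


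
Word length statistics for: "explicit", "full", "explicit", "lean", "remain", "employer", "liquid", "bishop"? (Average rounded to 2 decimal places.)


Lengths: "explicit"=8, "full"=4, "explicit"=8, "lean"=4, "remain"=6, "employer"=8, "liquid"=6, "bishop"=6
Sum = 50, Count = 8
Average = 50/8 = 6.25
= avg=6.25, min=4, max=8


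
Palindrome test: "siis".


Word: "siis"
Reversed: "siis"
Forward == Backward? siis == siis
Palindrome = Yes


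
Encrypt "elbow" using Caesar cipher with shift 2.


Word: "elbow"
Shift: 2
Each letter → (letter + shift) mod 26:
  'e' (4) + 2 = 6 → 'g'
  'l' (11) + 2 = 13 → 'n'
  'b' (1) + 2 = 3 → 'd'
  'o' (14) + 2 = 16 → 'q'
  'w' (22) + 2 = 24 → 'y'
Result = "gndqy"


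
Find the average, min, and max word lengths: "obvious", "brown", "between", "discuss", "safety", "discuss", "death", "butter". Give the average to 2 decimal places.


Lengths: "obvious"=7, "brown"=5, "between"=7, "discuss"=7, "safety"=6, "discuss"=7, "death"=5, "butter"=6
Sum = 50, Count = 8
Average = 50/8 = 6.25
= avg=6.25, min=5, max=7


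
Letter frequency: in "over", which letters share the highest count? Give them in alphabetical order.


Word: "over"
Letter counts:
  'e': 1
  'o': 1
  'r': 1
  'v': 1
Maximum count = 1
Most frequent = 'e', 'o', 'r', 'v' (1 time each)


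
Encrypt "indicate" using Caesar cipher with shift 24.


Word: "indicate"
Shift: 24
Each letter → (letter + shift) mod 26:
  'i' (8) + 24 = 6 → 'g'
  'n' (13) + 24 = 11 → 'l'
  'd' (3) + 24 = 1 → 'b'
  'i' (8) + 24 = 6 → 'g'
  'c' (2) + 24 = 0 → 'a'
  'a' (0) + 24 = 24 → 'y'
  't' (19) + 24 = 17 → 'r'
  'e' (4) + 24 = 2 → 'c'
Result = "glbgayrc"


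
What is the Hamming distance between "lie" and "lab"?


Comparing character by character (same length = 3):
  Pos 0: 'l' vs 'l' =
  Pos 1: 'i' vs 'a' !=
  Pos 2: 'e' vs 'b' !=
Hamming distance = 2


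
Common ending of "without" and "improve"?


Word 1: "without"
Word 2: "improve"
Comparing from end:
  Pos -1: 't' != 'e' (stop)
LCS = "" (length 0)


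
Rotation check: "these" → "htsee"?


Word: "these", Candidate: "htsee"
Method: check if candidate is substring of word+word
"thesethese" contains "htsee"? No
Is rotation = No


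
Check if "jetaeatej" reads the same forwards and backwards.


Word: "jetaeatej"
Reversed: "jetaeatej"
Forward == Backward? jetaeatej == jetaeatej
Palindrome = Yes


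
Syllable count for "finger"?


Word: "finger"
Syllable breakdown: fin-ger
Counting: 2 parts
= 2 syllables


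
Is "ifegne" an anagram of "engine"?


Word 1: "engine" → sorted: eeginn
Word 2: "ifegne" → sorted: eefgin
Same letters? eeginn != eefgin
Anagram = No


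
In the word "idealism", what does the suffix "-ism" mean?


Suffix: -ism
As in: idealism -> ideal + -ism
Meaning = belief / practice


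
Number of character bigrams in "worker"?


Word: "worker" (length 6)
Number of 2-grams = length - 2 + 1 = 6 - 2 + 1
= 5


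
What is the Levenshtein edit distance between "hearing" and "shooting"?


Word 1: "hearing" (length 7)
Word 2: "shooting" (length 8)
One optimal edit sequence (insert/delete/substitute each cost 1):
  1. insert 's'  (+1)
  2. keep 'h'
  3. substitute 'e' -> 'o'  (+1)
  4. substitute 'a' -> 'o'  (+1)
  5. substitute 'r' -> 't'  (+1)
  6. keep 'i'
  7. keep 'n'
  8. keep 'g'
Total edit operations: 4
Edit distance = 4


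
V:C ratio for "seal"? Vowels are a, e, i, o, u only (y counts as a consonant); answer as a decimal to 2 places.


Word: "seal"
Vowels (a,e,i,o,u): 2
Consonants: 2
Ratio = 2/2
= 1.00


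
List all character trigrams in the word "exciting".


Word: "exciting" (length 8)
Number of trigrams = 8 - 3 + 1 = 6
  Position 0: "exc"
  Position 1: "xci"
  Position 2: "cit"
  Position 3: "iti"
  Position 4: "tin"
  Position 5: "ing"
Trigrams = "exc", "xci", "cit", "iti", "tin", "ing"


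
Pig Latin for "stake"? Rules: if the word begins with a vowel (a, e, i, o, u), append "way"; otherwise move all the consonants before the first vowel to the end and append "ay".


Word: "stake"
Starts with consonant(s) → move to end, add 'ay'
Consonant cluster: "st"
Pig Latin = "akestay"


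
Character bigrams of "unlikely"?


Word: "unlikely" (length 8)
Number of bigrams = 8 - 2 + 1 = 7
  Position 0: "un"
  Position 1: "nl"
  Position 2: "li"
  Position 3: "ik"
  Position 4: "ke"
  Position 5: "el"
  Position 6: "ly"
Bigrams = "un", "nl", "li", "ik", "ke", "el", "ly"


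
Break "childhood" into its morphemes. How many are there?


Word: "childhood"
Morphemes: child / -hood
Each morpheme carries meaning
= 2 morphemes


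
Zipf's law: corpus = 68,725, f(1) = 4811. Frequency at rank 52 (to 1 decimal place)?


Zipf's law: f(r) = f(1) / r
f(1) = 4811
f(52) = 4811 / 52
= 92.5 occurrences


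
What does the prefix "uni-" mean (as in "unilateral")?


Prefix: uni-
As in: unilateral -> uni- + lateral
Meaning = one


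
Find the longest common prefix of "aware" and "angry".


Word 1: "aware"
Word 2: "angry"
Comparing from start:
  Pos 0: 'a' == 'a'
  Pos 1: 'w' != 'n' (stop)
LCP = "a" (length 1)


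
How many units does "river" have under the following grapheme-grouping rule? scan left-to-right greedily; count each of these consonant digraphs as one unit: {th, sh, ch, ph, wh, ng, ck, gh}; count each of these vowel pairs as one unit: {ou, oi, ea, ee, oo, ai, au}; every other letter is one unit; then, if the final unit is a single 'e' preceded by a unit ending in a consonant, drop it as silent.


Word: "river" (5 letters)
Left-to-right scan:
  [1] 'r' (letter)
  [2] 'i' (letter)
  [3] 'v' (letter)
  [4] 'e' (letter)
  [5] 'r' (letter)
Units from scan: 5
Sound units = 5 units


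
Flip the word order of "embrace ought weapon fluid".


Original: "embrace ought weapon fluid"
Words (1..n): embrace | ought | weapon | fluid
Reversed (n..1): fluid | weapon | ought | embrace
Result = "fluid weapon ought embrace"


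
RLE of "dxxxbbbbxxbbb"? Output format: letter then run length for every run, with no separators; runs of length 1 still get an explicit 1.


String: "dxxxbbbbxxbbb"
Scanning for consecutive runs:
  'd' x 1
  'x' x 3
  'b' x 4
  'x' x 2
  'b' x 3
RLE = "d1x3b4x2b3"


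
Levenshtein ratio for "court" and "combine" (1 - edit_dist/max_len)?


Word 1: "court" (length 5)
Word 2: "combine" (length 7)
One optimal edit sequence:
  1. keep 'c'
  2. keep 'o'
  3. insert 'm'  (+1)
  4. insert 'b'  (+1)
  5. substitute 'u' -> 'i'  (+1)
  6. substitute 'r' -> 'n'  (+1)
  7. substitute 't' -> 'e'  (+1)
Edit distance = 5
Max length = max(5, 7) = 7
Similarity = 1 - 5/7
= 0.2857


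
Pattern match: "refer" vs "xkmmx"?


Pattern of "refer": [0, 1, 2, 1, 0]
Pattern of "xkmmx": [0, 1, 2, 2, 0]
Patterns do not match
Same pattern = No


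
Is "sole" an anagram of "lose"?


Word 1: "lose" → sorted: elos
Word 2: "sole" → sorted: elos
Same letters? elos == elos
Anagram = Yes


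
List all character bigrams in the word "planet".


Word: "planet" (length 6)
Number of bigrams = 6 - 2 + 1 = 5
  Position 0: "pl"
  Position 1: "la"
  Position 2: "an"
  Position 3: "ne"
  Position 4: "et"
Bigrams = "pl", "la", "an", "ne", "et"


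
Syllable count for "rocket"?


Word: "rocket"
Syllable breakdown: rock | et
Counting: 2 parts
= 2 syllables


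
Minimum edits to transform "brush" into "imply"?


Word 1: "brush" (length 5)
Word 2: "imply" (length 5)
One optimal edit sequence (insert/delete/substitute each cost 1):
  1. substitute 'b' -> 'i'  (+1)
  2. substitute 'r' -> 'm'  (+1)
  3. substitute 'u' -> 'p'  (+1)
  4. substitute 's' -> 'l'  (+1)
  5. substitute 'h' -> 'y'  (+1)
Total edit operations: 5
Edit distance = 5


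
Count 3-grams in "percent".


Word: "percent" (length 7)
Number of 3-grams = length - 3 + 1 = 7 - 3 + 1
= 5


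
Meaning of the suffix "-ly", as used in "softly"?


Suffix: -ly
As in: softly -> soft + -ly
Meaning = in a manner


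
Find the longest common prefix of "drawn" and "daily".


Word 1: "drawn"
Word 2: "daily"
Comparing from start:
  Pos 0: 'd' == 'd'
  Pos 1: 'r' != 'a' (stop)
LCP = "d" (length 1)


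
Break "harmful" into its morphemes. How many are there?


Word: "harmful"
Morphemes: harm | -ful
Each morpheme carries meaning
= 2 morphemes


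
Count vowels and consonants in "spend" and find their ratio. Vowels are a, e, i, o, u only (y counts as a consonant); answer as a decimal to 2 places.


Word: "spend"
Vowels (a,e,i,o,u): 1
Consonants: 4
Ratio = 1/4
= 0.25
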